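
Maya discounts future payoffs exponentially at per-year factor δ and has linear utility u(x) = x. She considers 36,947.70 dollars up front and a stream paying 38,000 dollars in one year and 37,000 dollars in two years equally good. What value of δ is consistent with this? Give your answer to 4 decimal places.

The stream is worth 38000δ + 37000δ² today, so 38000δ + 37000δ² = 36947.70.
Rearranged: 37000δ² + 38000δ − 36947.70 = 0.
By the quadratic formula (taking the positive root), δ = (−38000 + √6912259600.00) / 74000 ≈ 0.6100.

δ ≈ 0.6100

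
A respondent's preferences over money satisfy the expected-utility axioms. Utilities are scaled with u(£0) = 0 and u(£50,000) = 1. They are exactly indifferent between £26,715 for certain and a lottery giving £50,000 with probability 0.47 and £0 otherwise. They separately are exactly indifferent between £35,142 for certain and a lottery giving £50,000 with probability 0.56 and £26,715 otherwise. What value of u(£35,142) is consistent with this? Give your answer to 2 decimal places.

0.77

First, u(£26,715) = 0.47·u(£50,000) + 0.53·u(£0) = 0.47.
Chaining: u(£35,142) = 0.56·1.00 + 0.44·0.47 = 0.7668.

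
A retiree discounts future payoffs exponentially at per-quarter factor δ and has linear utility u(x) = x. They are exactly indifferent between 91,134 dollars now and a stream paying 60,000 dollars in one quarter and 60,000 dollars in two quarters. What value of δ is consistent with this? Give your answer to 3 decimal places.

δ ≈ 0.830

Equating present values: 91134 = 60000δ + 60000δ².
Rearranged: 60000δ² + 60000δ − 91134 = 0.
δ = (−60000 + √(60000² + 4·60000·91134)) / (2·60000) = (−60000 + √25472160000.00) / 120000 ≈ 0.830.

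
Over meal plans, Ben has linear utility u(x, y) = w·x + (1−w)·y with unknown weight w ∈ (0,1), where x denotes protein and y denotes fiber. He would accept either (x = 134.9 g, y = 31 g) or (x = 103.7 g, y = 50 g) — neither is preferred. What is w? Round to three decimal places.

Equating utilities: w·134.9 + (1−w)·31 = w·103.7 + (1−w)·50.
Collecting terms: w·31.2 = (1−w)·19.
Hence w = 19/(31.2+19) = 19/50.2 = 0.378.

w = 0.378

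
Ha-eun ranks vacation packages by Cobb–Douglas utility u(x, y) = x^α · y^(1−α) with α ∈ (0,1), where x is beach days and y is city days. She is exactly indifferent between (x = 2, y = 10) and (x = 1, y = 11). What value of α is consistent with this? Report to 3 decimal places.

Indifference: 2^α · 10^(1−α) = 1^α · 11^(1−α).
Taking logs: α·ln 2 + (1−α)·ln 10 = α·ln 1 + (1−α)·ln 11, i.e. α·0.693147 = (1−α)·0.095310.
With A = 0.693147 and B = 0.095310: α·A = (1−α)·B, so α = B/(A+B) = 0.095310/0.788457 ≈ 0.121.

α ≈ 0.121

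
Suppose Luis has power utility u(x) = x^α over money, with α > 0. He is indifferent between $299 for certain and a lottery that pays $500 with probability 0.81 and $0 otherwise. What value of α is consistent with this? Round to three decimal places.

α ≈ 0.410

Since u(0) = 0, the lottery's EU is 0.81·500^α.
Setting u(299) equal to that: 299^α = 0.81·500^α ⇒ (299/500)^α = 0.81.
Take logs: α = ln 0.81 / ln(299/500) ≈ 0.40983.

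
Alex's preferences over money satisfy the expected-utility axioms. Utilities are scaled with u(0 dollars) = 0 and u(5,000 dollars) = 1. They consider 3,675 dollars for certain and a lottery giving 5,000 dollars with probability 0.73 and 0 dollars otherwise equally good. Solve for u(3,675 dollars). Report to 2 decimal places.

0.73

u(3,675 dollars) equals the lottery's expected utility: 0.73·1 + 0.27·0 = 0.73.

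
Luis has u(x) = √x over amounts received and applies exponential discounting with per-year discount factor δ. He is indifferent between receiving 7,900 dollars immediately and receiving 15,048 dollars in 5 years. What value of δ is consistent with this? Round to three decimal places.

Indifference means u(7900) = δ^5 · u(15048), so δ^5 = u(7900)/u(15048).
With u(x) = √x: δ^5 = √7900/√15048 = √(7900/15048) = 0.72456.
Taking the 5th root: δ = 0.72456^(1/5) ≈ 0.938.

δ ≈ 0.938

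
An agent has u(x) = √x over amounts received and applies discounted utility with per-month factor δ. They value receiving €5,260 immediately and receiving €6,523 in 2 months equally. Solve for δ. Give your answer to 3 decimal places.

Indifference means u(5260) = δ^2 · u(6523), so δ^2 = u(5260)/u(6523).
Since u(x) = √x, δ^2 = √(5260/6523) = 0.89799.
So δ = 0.89799^(1/2) ≈ 0.948.

δ ≈ 0.948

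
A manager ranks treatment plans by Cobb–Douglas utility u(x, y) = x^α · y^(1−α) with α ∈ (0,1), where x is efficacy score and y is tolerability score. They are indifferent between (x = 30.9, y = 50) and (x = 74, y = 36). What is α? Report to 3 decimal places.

α ≈ 0.273

The Cobb–Douglas utilities coincide, so 30.9^α·50^(1−α) = 74^α·36^(1−α).
Taking logs: α·ln 30.9 + (1−α)·ln 50 = α·ln 74 + (1−α)·ln 36, i.e. α·-0.873309 = (1−α)·-0.328504.
With A = -0.873309 and B = -0.328504: α·A = (1−α)·B, so α = B/(A+B) = -0.328504/-1.201813 ≈ 0.273.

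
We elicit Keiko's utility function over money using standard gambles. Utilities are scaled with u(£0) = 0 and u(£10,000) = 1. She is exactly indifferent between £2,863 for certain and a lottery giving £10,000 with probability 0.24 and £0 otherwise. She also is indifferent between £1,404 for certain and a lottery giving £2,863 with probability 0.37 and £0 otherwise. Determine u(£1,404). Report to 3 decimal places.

From the first indifference, u(£2,863) = 0.24·u(£10,000) + 0.76·u(£0) = 0.24·1 + 0.76·0 = 0.24.
Then u(£1,404) = 0.37·u(£2,863) + 0.63·u(£0) = 0.37·0.24 + 0.63·0.00 = 0.0888.

0.089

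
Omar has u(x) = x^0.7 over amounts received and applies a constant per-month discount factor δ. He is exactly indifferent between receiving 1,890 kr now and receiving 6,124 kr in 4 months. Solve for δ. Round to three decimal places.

δ ≈ 0.814

Indifference means u(1890) = δ^4 · u(6124), so δ^4 = u(1890)/u(6124).
Since u(x) = x^0.7, δ^4 = (1890/6124)^0.7 = 0.30862^0.7 = 0.43914.
Hence δ = (0.43914)^(1/4) = 0.81405.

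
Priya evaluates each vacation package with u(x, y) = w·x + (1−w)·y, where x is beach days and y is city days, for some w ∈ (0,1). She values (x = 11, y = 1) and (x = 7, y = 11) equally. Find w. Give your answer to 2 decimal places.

w = 0.71

Equating utilities: w·11 + (1−w)·1 = w·7 + (1−w)·11.
Rearranging, 4·w − 10·(1−w) = 0.
The marginal rate of substitution is 10/4, so w = 10/(4+10) = 0.71.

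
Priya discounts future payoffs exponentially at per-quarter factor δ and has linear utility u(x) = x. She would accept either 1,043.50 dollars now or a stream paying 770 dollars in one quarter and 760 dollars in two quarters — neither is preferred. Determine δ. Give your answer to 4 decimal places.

Equating present values: 1043.50 = 770δ + 760δ².
So 760δ² + 770δ − 1043.50 = 0.
By the quadratic formula (taking the positive root), δ = (−770 + √3765140.00) / 1520 ≈ 0.7700.

δ ≈ 0.7700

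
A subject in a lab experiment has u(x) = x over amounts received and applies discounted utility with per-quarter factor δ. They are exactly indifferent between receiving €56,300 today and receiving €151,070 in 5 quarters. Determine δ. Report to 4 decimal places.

Indifference means u(56300) = δ^5 · u(151070), so δ^5 = u(56300)/u(151070).
With u(x) = x: δ^5 = 56300/151070 = 0.37267.
Taking the 5th root: δ = 0.37267^(1/5) ≈ 0.8209.

δ ≈ 0.8209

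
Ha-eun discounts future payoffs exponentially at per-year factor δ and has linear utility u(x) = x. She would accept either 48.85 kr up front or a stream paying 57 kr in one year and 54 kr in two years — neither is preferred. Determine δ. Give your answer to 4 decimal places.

Present value of the stream is 57·δ + 54·δ². Indifference gives 57δ + 54δ² = 48.85.
So 54δ² + 57δ − 48.85 = 0.
By the quadratic formula (taking the positive root), δ = (−57 + √13800.60) / 108 ≈ 0.5600.

δ ≈ 0.5600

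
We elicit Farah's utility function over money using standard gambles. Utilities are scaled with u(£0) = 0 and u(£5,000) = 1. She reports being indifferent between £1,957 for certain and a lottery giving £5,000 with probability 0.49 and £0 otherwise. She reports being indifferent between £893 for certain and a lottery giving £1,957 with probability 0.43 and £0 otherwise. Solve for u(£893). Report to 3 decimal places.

0.211

First, u(£1,957) = 0.49·u(£5,000) + 0.51·u(£0) = 0.49.
The second indifference gives u(£893) = 0.43·u(£1,957) + 0.57·u(£0) = 0.43·0.49 + 0.57·0.00 = 0.2107.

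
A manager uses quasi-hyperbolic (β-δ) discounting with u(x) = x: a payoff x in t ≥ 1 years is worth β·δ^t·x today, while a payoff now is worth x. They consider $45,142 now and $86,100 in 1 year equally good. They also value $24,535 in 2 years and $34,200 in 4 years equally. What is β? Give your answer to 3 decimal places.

From the later pair, β·δ^2·24535 = β·δ^4·34200; dividing through, δ^2 = 24535/34200 = 0.71740, so δ = 0.84699.
Substituting δ into 45142 = β·δ·86100: β = 45142/(72926.124) ≈ 0.619.

β ≈ 0.619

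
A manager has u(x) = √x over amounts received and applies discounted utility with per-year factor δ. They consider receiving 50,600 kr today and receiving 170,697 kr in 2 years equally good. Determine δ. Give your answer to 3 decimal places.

Equating discounted utilities: u(50600) = δ^2·u(170697) ⇒ δ^2 = u(50600)/u(170697).
With u(x) = √x: δ^2 = √50600/√170697 = √(50600/170697) = 0.54446.
Taking the square root: δ = 0.54446^(1/2) ≈ 0.738.

δ ≈ 0.738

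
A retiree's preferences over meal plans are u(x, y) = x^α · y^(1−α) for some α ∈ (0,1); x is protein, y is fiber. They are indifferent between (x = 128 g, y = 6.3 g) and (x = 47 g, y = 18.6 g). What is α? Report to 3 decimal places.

Indifference: 128^α · 6.3^(1−α) = 47^α · 18.6^(1−α).
Rearrange to (128/47)^α = (18.6/6.3)^(1−α) and take logs: α·1.001883 = (1−α)·1.082612.
So α/(1−α) = (1.082612)/(1.001883) = 1.080577, and α = 1.080577/2.080577 ≈ 0.519.

α ≈ 0.519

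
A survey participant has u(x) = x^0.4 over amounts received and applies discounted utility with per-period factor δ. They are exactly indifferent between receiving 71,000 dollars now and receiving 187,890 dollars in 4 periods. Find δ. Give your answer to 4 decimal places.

δ ≈ 0.9073

Equating discounted utilities: u(71000) = δ^4·u(187890) ⇒ δ^4 = u(71000)/u(187890).
With u(x) = x^0.4: δ^4 = 71000^0.4/187890^0.4 = (71000/187890)^0.4 = 0.67755.
Hence δ = (0.67755)^(1/4) = 0.907268.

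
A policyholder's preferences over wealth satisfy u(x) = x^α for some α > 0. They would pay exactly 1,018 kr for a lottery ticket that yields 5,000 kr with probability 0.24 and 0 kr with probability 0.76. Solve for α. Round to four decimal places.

The lottery's expected utility is 0.24·u(5000) + 0.76·u(0) = 0.24·5000^α (since u(0) = 0 for α > 0).
Equating: 1018^α = 0.24·5000^α, i.e. 0.2036^α = 0.24.
Take logs: α = ln 0.24 / ln(1018/5000) ≈ 0.896656.

α ≈ 0.8967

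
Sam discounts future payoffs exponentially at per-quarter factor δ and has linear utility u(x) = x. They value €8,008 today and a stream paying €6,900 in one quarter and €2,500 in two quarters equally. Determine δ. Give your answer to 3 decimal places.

Present value of the stream is 6900·δ + 2500·δ². Indifference gives 6900δ + 2500δ² = 8008.
So 2500δ² + 6900δ − 8008 = 0.
The positive root is δ = [−6900 + √(6900² + 4·2500·8008)] / (2·2500) = (−6900 + 11300.000)/5000 ≈ 0.880.

δ ≈ 0.880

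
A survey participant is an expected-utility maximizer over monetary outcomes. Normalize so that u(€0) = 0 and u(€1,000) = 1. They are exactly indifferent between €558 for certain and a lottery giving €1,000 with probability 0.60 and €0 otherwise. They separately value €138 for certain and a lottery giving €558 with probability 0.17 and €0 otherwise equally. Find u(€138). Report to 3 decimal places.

First, u(€558) = 0.60·u(€1,000) + 0.40·u(€0) = 0.60.
The second indifference gives u(€138) = 0.17·u(€558) + 0.83·u(€0) = 0.17·0.60 + 0.83·0.00 = 0.1020.

0.102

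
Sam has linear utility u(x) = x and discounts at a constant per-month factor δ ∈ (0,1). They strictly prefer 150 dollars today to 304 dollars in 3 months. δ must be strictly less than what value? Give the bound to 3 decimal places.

The preference means 150 > δ^3·304.
Hence δ^3 < 150/304 = 0.49342, and x ↦ x^(1/3) is increasing on (0,∞).
δ < (150/304)^(1/3) ≈ 0.790.

δ < 0.790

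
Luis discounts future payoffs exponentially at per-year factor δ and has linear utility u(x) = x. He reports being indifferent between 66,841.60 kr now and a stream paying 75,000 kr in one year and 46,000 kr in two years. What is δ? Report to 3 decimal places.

δ ≈ 0.640

Equating present values: 66841.60 = 75000δ + 46000δ².
Rearranged: 46000δ² + 75000δ − 66841.60 = 0.
The positive root is δ = [−75000 + √(75000² + 4·46000·66841.60)] / (2·46000) = (−75000 + 133880.000)/92000 ≈ 0.640.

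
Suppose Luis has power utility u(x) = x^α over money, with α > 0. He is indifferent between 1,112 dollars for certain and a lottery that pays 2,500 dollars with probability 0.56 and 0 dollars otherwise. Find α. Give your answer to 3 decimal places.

The lottery's expected utility is 0.56·u(2500) + 0.44·u(0) = 0.56·2500^α (since u(0) = 0 for α > 0).
Setting u(1112) equal to that: 1112^α = 0.56·2500^α ⇒ (1112/2500)^α = 0.56.
Take logs: α = ln 0.56 / ln(1112/2500) ≈ 0.71571.

α ≈ 0.716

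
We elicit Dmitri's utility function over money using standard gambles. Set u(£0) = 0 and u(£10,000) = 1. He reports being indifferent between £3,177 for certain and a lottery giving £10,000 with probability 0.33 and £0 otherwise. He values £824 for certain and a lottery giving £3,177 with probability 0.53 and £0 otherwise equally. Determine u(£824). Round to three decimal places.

The first gamble pins u(£3,177): it must equal 0.33·1 + 0.67·0 = 0.33.
Then u(£824) = 0.53·u(£3,177) + 0.47·u(£0) = 0.53·0.33 + 0.47·0.00 = 0.1749.

0.175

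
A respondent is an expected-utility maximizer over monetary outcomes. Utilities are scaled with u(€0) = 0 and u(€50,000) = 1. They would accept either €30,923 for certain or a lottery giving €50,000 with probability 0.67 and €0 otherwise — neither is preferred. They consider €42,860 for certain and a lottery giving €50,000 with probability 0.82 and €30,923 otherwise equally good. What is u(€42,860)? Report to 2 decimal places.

0.94

The first gamble pins u(€30,923): it must equal 0.67·1 + 0.33·0 = 0.67.
The second indifference gives u(€42,860) = 0.82·u(€50,000) + 0.18·u(€30,923) = 0.82·1.00 + 0.18·0.67 = 0.9406.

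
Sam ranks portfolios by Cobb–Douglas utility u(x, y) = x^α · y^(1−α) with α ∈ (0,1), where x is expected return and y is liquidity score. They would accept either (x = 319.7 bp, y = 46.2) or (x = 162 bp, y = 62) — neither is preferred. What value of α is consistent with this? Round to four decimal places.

α ≈ 0.3020

Set the two utilities equal: 319.7^α·46.2^(1−α) = 162^α·62^(1−α).
(319.7/162)^α = (62/46.2)^(1−α); take logs: α·ln(319.7/162) = (1−α)·ln(62/46.2), i.e. α·0.6797867 = (1−α)·0.2941546.
So α/(1−α) = (0.2941546)/(0.6797867) = 0.4327160, and α = 0.4327160/1.4327160 ≈ 0.3020.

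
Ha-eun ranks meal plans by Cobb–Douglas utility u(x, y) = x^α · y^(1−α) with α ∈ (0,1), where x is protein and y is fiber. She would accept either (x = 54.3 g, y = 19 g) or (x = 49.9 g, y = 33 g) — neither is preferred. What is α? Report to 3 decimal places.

α ≈ 0.867

Indifference: 54.3^α · 19^(1−α) = 49.9^α · 33^(1−α).
Taking logs: α·ln 54.3 + (1−α)·ln 19 = α·ln 49.9 + (1−α)·ln 33, i.e. α·0.084503 = (1−α)·0.552069.
With A = 0.084503 and B = 0.552069: α·A = (1−α)·B, so α = B/(A+B) = 0.552069/0.636572 ≈ 0.867.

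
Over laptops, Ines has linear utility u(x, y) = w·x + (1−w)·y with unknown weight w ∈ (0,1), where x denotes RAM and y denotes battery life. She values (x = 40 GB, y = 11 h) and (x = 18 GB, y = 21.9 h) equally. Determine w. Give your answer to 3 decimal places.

w = 0.331

Equating utilities: w·40 + (1−w)·11 = w·18 + (1−w)·21.9.
w·(40−18) = (1−w)·(21.9−11), i.e. w·22 = (1−w)·10.9.
Hence w = 10.9/(22+10.9) = 10.9/32.9 = 0.331.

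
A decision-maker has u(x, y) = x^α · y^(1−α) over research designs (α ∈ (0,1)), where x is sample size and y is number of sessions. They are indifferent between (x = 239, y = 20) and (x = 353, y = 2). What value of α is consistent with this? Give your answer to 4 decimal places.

Indifference: 239^α · 20^(1−α) = 353^α · 2^(1−α).
(239/353)^α = (2/20)^(1−α); take logs: α·ln(239/353) = (1−α)·ln(2/20), i.e. α·-0.3900045 = (1−α)·-2.3025851.
With A = -0.3900045 and B = -2.3025851: α·A = (1−α)·B, so α = B/(A+B) = -2.3025851/-2.6925896 ≈ 0.8552.

α ≈ 0.8552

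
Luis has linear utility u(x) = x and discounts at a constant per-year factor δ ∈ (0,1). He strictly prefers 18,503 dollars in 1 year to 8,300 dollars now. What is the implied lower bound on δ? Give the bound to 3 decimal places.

The preference means 8300 < δ·18503.
So δ > 8300/18503 = 0.44858.

δ > 0.449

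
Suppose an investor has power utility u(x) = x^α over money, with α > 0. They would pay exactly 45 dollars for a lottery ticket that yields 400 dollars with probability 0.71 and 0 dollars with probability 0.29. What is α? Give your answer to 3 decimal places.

α ≈ 0.157

The lottery's expected utility is 0.71·u(400) + 0.29·u(0) = 0.71·400^α (since u(0) = 0 for α > 0).
Equating: 45^α = 0.71·400^α, i.e. 0.1125^α = 0.71.
α = ln(0.71) / ln(45/400) = -0.342490/-2.184802 ≈ 0.157.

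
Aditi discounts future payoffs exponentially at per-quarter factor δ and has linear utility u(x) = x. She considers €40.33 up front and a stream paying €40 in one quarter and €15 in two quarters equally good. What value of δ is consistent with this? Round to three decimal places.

δ ≈ 0.780

The stream is worth 40δ + 15δ² today, so 40δ + 15δ² = 40.33.
So 15δ² + 40δ − 40.33 = 0.
By the quadratic formula (taking the positive root), δ = (−40 + √4019.80) / 30 ≈ 0.780.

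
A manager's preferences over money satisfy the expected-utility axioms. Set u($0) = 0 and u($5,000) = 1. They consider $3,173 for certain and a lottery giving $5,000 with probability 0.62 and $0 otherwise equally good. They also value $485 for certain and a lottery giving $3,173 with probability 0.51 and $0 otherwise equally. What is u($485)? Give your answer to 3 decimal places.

0.316

First, u($3,173) = 0.62·u($5,000) + 0.38·u($0) = 0.62.
The second indifference gives u($485) = 0.51·u($3,173) + 0.49·u($0) = 0.51·0.62 + 0.49·0.00 = 0.3162.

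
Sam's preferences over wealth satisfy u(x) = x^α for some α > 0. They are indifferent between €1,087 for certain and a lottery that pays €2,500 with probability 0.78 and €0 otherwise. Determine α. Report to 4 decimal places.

Since u(0) = 0, the lottery's EU is 0.78·2500^α.
Equating: 1087^α = 0.78·2500^α, i.e. 0.4348^α = 0.78.
Taking logs: α·ln(1087/2500) = ln(0.78), so α = -0.2484614 / -0.8328691 ≈ 0.2983.

α ≈ 0.2983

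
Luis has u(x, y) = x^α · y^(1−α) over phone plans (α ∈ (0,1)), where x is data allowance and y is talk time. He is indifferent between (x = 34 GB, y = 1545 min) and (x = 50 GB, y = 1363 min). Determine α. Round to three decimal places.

Set the two utilities equal: 34^α·1545^(1−α) = 50^α·1363^(1−α).
Taking logs: α·ln 34 + (1−α)·ln 1545 = α·ln 50 + (1−α)·ln 1363, i.e. α·-0.385662 = (1−α)·-0.125336.
Thus α·(-0.510998) = -0.125336, so α = -0.125336/-0.510998 ≈ 0.245.

α ≈ 0.245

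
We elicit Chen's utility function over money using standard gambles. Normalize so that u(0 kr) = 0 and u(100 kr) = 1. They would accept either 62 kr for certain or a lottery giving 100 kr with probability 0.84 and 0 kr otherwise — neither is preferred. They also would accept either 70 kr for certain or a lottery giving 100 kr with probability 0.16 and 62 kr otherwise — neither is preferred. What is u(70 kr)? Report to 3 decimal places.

The first gamble pins u(62 kr): it must equal 0.84·1 + 0.16·0 = 0.84.
Then u(70 kr) = 0.16·u(100 kr) + 0.84·u(62 kr) = 0.16·1.00 + 0.84·0.84 = 0.8656.

0.866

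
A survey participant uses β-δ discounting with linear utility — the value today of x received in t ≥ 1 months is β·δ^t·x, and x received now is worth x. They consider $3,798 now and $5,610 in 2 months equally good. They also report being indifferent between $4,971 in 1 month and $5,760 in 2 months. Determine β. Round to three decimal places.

From the later pair, β·δ^1·4971 = β·δ^2·5760; dividing through, δ = 4971/5760 = 0.86302.
Now use the now-vs-future pair: 3798 = β·δ^2·5610 gives β = 3798/(0.74480·5610) ≈ 0.909.

β ≈ 0.909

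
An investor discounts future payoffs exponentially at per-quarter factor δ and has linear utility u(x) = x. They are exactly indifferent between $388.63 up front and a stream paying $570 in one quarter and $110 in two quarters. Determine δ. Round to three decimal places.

Present value of the stream is 570·δ + 110·δ². Indifference gives 570δ + 110δ² = 388.63.
So 110δ² + 570δ − 388.63 = 0.
The positive root is δ = [−570 + √(570² + 4·110·388.63)] / (2·110) = (−570 + 704.200)/220 ≈ 0.610.

δ ≈ 0.610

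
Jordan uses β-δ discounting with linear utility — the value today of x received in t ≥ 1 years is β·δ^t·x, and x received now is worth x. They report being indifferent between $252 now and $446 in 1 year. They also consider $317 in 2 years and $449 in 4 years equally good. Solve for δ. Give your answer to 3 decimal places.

Both payoffs in the second observation are in the future, so β drops out: δ^2·317 = δ^4·449 ⇒ δ^2 = 317/449 = 0.70601, so δ = 0.84025.

δ ≈ 0.840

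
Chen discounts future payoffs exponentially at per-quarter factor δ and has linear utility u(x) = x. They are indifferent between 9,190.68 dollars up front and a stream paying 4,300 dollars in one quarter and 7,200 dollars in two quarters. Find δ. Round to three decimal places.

δ ≈ 0.870

Equating present values: 9190.68 = 4300δ + 7200δ².
Rearranged: 7200δ² + 4300δ − 9190.68 = 0.
δ = (−4300 + √(4300² + 4·7200·9190.68)) / (2·7200) = (−4300 + √283181584.00) / 14400 ≈ 0.870.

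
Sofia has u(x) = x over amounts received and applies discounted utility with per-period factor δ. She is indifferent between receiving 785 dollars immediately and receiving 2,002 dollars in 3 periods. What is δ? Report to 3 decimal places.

Equating discounted utilities: u(785) = δ^3·u(2002) ⇒ δ^3 = u(785)/u(2002).
With u(x) = x: δ^3 = 785/2002 = 0.39211.
Taking the cube root: δ = 0.39211^(1/3) ≈ 0.732.

δ ≈ 0.732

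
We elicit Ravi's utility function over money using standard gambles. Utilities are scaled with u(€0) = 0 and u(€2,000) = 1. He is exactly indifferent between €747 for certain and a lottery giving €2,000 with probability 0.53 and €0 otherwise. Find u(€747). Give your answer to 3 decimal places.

u(€747) equals the lottery's expected utility: 0.53·1 + 0.47·0 = 0.53.

0.530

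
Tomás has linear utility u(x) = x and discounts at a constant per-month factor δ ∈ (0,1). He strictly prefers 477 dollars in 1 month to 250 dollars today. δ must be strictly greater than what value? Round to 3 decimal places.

δ > 0.524

The preference means 250 < δ·477.
So δ > 250/477 = 0.52411.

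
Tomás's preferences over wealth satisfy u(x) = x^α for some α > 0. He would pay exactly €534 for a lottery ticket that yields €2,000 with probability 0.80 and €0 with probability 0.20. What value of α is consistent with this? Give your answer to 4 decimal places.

EU(lottery) = 0.80·2000^α + 0.20·0 = 0.80·2000^α.
Indifference: 534^α = 0.80·2000^α, so (534/2000)^α = 0.80.
Take logs: α = ln 0.80 / ln(534/2000) ≈ 0.168983.

α ≈ 0.1690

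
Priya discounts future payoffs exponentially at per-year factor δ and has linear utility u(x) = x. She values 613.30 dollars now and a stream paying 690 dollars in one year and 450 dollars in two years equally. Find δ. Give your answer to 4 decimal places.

Equating present values: 613.30 = 690δ + 450δ².
Rearranged: 450δ² + 690δ − 613.30 = 0.
δ = (−690 + √(690² + 4·450·613.30)) / (2·450) = (−690 + √1580040.00) / 900 ≈ 0.6300.

δ ≈ 0.6300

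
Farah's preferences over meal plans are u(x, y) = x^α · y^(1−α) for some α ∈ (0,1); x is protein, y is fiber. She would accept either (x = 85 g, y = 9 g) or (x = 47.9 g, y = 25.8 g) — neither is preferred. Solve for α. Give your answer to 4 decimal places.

Indifference: 85^α · 9^(1−α) = 47.9^α · 25.8^(1−α).
Rearrange to (85/47.9)^α = (25.8/9)^(1−α) and take logs: α·0.5735358 = (1−α)·1.0531499.
Thus α·(1.6266857) = 1.0531499, so α = 1.0531499/1.6266857 ≈ 0.6474.

α ≈ 0.6474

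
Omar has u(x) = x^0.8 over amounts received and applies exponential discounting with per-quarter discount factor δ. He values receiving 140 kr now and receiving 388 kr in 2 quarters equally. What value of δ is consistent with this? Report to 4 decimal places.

Equating discounted utilities: u(140) = δ^2·u(388) ⇒ δ^2 = u(140)/u(388).
Since u(x) = x^0.8, δ^2 = (140/388)^0.8 = 0.36082^0.8 = 0.44242.
Hence δ = (0.44242)^(1/2) = 0.665148.

δ ≈ 0.6651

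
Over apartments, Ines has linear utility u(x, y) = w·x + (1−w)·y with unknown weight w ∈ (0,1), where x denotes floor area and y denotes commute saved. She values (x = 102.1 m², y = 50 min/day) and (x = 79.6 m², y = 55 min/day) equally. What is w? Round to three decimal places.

w = 0.182

u(102.1,50) = u(79.6,55) means w·102.1 + (1−w)·50 = w·79.6 + (1−w)·55.
Collecting terms: w·22.5 = (1−w)·5.
So w/(1−w) = 5/22.5 = 0.2222, giving w = 5/(22.5+5) = 0.182.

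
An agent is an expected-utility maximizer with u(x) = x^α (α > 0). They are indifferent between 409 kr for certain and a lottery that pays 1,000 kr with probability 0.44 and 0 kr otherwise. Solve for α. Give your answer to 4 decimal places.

EU(lottery) = 0.44·1000^α + 0.56·0 = 0.44·1000^α.
Setting u(409) equal to that: 409^α = 0.44·1000^α ⇒ (409/1000)^α = 0.44.
Taking logs: α·ln(409/1000) = ln(0.44), so α = -0.8209806 / -0.8940401 ≈ 0.9183.

α ≈ 0.9183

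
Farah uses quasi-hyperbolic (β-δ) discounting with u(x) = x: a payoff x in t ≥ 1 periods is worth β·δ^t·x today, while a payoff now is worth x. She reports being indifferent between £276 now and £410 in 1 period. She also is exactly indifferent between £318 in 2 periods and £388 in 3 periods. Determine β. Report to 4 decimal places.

Both payoffs in the second observation are in the future, so β drops out: δ^2·318 = δ^3·388 ⇒ δ = 318/388 = 0.81959.
Substituting δ into 276 = β·δ·410: β = 276/(336.031) ≈ 0.8214.

β ≈ 0.8214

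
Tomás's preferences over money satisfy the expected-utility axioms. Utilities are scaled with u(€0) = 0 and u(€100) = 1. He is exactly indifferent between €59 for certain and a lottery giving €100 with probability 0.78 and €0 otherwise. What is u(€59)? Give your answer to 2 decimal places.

0.78

By the standard-gamble method, u(€59) is just the indifference probability on the best outcome: 0.78.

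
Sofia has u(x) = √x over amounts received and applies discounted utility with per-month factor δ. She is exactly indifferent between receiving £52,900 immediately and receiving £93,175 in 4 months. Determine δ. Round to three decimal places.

δ ≈ 0.932

The payoff in 4 months is discounted by δ^4, so u(52900) = δ^4·u(93175) and δ^4 = u(52900)/u(93175).
Since u(x) = √x, δ^4 = √(52900/93175) = 0.75349.
So δ = 0.75349^(1/4) ≈ 0.932.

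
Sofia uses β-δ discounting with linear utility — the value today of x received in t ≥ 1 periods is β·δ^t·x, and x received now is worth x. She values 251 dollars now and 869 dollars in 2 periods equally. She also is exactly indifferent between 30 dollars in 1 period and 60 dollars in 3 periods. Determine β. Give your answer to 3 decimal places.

Both payoffs in the second observation are in the future, so β drops out: δ^1·30 = δ^3·60 ⇒ δ^2 = 30/60 = 0.50000, so δ = 0.70711.
Substituting δ into 251 = β·δ^2·869: β = 251/(434.500) ≈ 0.578.

β ≈ 0.578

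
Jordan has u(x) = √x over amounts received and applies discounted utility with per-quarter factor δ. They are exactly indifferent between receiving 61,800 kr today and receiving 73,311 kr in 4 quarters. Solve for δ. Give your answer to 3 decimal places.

δ ≈ 0.979

The payoff in 4 quarters is discounted by δ^4, so u(61800) = δ^4·u(73311) and δ^4 = u(61800)/u(73311).
Since u(x) = √x, δ^4 = √(61800/73311) = 0.91814.
So δ = 0.91814^(1/4) ≈ 0.979.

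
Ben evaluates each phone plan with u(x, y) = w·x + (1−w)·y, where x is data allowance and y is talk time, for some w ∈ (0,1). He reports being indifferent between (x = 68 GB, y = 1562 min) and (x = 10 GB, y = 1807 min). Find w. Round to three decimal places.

w = 0.809

u(68,1562) = u(10,1807) means w·68 + (1−w)·1562 = w·10 + (1−w)·1807.
Collecting terms: w·58 = (1−w)·245.
So w/(1−w) = 245/58 = 4.2241, giving w = 245/(58+245) = 0.809.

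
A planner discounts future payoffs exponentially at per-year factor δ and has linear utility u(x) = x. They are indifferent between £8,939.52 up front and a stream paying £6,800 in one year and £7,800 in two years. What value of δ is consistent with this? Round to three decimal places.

The stream is worth 6800δ + 7800δ² today, so 6800δ + 7800δ² = 8939.52.
So 7800δ² + 6800δ − 8939.52 = 0.
By the quadratic formula (taking the positive root), δ = (−6800 + √325153024.00) / 15600 ≈ 0.720.

δ ≈ 0.720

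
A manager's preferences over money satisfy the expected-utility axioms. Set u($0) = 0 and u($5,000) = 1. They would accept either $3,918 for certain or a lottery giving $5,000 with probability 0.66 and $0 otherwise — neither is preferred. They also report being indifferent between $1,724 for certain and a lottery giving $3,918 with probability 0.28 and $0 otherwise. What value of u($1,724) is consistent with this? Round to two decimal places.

From the first indifference, u($3,918) = 0.66·u($5,000) + 0.34·u($0) = 0.66·1 + 0.34·0 = 0.66.
The second indifference gives u($1,724) = 0.28·u($3,918) + 0.72·u($0) = 0.28·0.66 + 0.72·0.00 = 0.1848.

0.18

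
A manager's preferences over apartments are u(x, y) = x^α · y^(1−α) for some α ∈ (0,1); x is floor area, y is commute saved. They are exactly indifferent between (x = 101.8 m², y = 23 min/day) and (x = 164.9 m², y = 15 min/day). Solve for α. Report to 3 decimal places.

α ≈ 0.470

The Cobb–Douglas utilities coincide, so 101.8^α·23^(1−α) = 164.9^α·15^(1−α).
(101.8/164.9)^α = (15/23)^(1−α); take logs: α·ln(101.8/164.9) = (1−α)·ln(15/23), i.e. α·-0.482329 = (1−α)·-0.427444.
Thus α·(-0.909773) = -0.427444, so α = -0.427444/-0.909773 ≈ 0.470.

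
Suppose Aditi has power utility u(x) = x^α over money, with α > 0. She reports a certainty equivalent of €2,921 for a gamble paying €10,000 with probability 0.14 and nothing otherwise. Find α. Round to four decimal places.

α ≈ 1.5976

The lottery's expected utility is 0.14·u(10000) + 0.86·u(0) = 0.14·10000^α (since u(0) = 0 for α > 0).
Indifference: 2921^α = 0.14·10000^α, so (2921/10000)^α = 0.14.
α = ln(0.14) / ln(2921/10000) = -1.9661129/-1.2306591 ≈ 1.5976.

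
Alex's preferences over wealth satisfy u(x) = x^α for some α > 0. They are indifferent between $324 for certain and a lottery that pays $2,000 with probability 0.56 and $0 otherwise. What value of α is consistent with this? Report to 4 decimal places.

The lottery's expected utility is 0.56·u(2000) + 0.44·u(0) = 0.56·2000^α (since u(0) = 0 for α > 0).
Setting u(324) equal to that: 324^α = 0.56·2000^α ⇒ (324/2000)^α = 0.56.
Taking logs: α·ln(324/2000) = ln(0.56), so α = -0.5798185 / -1.8201589 ≈ 0.3186.

α ≈ 0.3186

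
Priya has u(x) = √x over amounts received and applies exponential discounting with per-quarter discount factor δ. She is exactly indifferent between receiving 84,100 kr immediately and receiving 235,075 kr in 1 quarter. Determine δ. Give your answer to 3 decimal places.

Indifference means u(84100) = δ · u(235075), so δ = u(84100)/u(235075).
With u(x) = √x: δ = √84100/√235075 = √(84100/235075) = 0.59813.

δ ≈ 0.598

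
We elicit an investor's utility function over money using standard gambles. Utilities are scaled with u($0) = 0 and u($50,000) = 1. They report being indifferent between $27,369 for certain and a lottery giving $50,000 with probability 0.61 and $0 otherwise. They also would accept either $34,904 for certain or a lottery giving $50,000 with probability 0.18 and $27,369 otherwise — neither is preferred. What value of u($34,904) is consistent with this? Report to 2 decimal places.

0.68

First, u($27,369) = 0.61·u($50,000) + 0.39·u($0) = 0.61.
The second indifference gives u($34,904) = 0.18·u($50,000) + 0.82·u($27,369) = 0.18·1.00 + 0.82·0.61 = 0.6802.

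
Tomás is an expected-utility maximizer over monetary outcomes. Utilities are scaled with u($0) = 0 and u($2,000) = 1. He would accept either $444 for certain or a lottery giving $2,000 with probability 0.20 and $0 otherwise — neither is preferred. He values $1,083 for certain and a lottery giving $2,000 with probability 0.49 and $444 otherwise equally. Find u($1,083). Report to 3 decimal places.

The first gamble pins u($444): it must equal 0.20·1 + 0.80·0 = 0.20.
Chaining: u($1,083) = 0.49·1.00 + 0.51·0.20 = 0.5920.

0.592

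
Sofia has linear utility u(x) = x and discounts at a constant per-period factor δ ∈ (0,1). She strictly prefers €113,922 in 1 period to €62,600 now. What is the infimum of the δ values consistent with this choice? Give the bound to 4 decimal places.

δ > 0.5495

Under u(x) = x this choice says 62600 < δ·113922.
Dividing through by 113922 gives δ > 0.54950.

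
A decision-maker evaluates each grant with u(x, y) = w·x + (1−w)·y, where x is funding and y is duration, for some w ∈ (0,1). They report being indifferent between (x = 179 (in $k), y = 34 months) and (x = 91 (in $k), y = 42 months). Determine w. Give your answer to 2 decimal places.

Indifference: w·179 + (1−w)·34 = w·91 + (1−w)·42.
Rearranging, 88·w − 8·(1−w) = 0.
So w/(1−w) = 8/88 = 0.0909, giving w = 8/(88+8) = 0.08.

w = 0.08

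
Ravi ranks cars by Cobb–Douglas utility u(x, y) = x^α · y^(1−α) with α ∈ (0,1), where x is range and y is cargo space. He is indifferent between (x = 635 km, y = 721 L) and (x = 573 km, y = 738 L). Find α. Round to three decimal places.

The Cobb–Douglas utilities coincide, so 635^α·721^(1−α) = 573^α·738^(1−α).
(635/573)^α = (738/721)^(1−α); take logs: α·ln(635/573) = (1−α)·ln(738/721), i.e. α·0.102739 = (1−α)·0.023305.
With A = 0.102739 and B = 0.023305: α·A = (1−α)·B, so α = B/(A+B) = 0.023305/0.126044 ≈ 0.185.

α ≈ 0.185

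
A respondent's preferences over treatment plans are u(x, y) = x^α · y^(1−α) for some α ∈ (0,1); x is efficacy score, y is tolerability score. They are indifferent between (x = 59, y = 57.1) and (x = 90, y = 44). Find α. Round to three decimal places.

α ≈ 0.382

Indifference: 59^α · 57.1^(1−α) = 90^α · 44^(1−α).
Rearrange to (59/90)^α = (44/57.1)^(1−α) and take logs: α·-0.422272 = (1−α)·-0.260614.
So α/(1−α) = (-0.260614)/(-0.422272) = 0.617171, and α = 0.617171/1.617171 ≈ 0.382.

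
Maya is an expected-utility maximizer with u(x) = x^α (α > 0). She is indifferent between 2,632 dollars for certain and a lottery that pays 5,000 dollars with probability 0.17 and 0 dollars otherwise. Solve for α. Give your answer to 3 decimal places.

Since u(0) = 0, the lottery's EU is 0.17·5000^α.
Setting u(2632) equal to that: 2632^α = 0.17·5000^α ⇒ (2632/5000)^α = 0.17.
Take logs: α = ln 0.17 / ln(2632/5000) ≈ 2.76137.

α ≈ 2.761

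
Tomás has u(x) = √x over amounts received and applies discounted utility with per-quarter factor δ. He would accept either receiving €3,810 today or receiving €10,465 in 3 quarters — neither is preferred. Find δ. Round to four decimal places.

Indifference means u(3810) = δ^3 · u(10465), so δ^3 = u(3810)/u(10465).
With u(x) = √x: δ^3 = √3810/√10465 = √(3810/10465) = 0.60338.
So δ = 0.60338^(1/3) ≈ 0.8450.

δ ≈ 0.8450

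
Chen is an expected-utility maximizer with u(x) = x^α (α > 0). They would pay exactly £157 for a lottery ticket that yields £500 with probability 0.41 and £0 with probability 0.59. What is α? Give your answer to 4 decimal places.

α ≈ 0.7697

The lottery's expected utility is 0.41·u(500) + 0.59·u(0) = 0.41·500^α (since u(0) = 0 for α > 0).
Setting u(157) equal to that: 157^α = 0.41·500^α ⇒ (157/500)^α = 0.41.
Take logs: α = ln 0.41 / ln(157/500) ≈ 0.769706.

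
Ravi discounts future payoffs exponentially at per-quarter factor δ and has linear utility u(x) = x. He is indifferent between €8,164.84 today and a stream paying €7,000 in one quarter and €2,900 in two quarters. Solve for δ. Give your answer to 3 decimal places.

Equating present values: 8164.84 = 7000δ + 2900δ².
So 2900δ² + 7000δ − 8164.84 = 0.
δ = (−7000 + √(7000² + 4·2900·8164.84)) / (2·2900) = (−7000 + √143712144.00) / 5800 ≈ 0.860.

δ ≈ 0.860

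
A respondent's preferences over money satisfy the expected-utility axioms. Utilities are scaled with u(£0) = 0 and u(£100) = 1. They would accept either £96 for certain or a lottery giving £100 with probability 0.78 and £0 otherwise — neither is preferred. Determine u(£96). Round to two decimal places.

By the standard-gamble method, u(£96) is just the indifference probability on the best outcome: 0.78.

0.78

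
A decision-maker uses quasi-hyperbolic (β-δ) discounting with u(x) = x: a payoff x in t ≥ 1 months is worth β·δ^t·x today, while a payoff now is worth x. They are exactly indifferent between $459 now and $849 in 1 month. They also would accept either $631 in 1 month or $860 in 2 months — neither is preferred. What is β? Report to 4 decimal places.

β ≈ 0.7368

Both payoffs in the second observation are in the future, so β drops out: δ^1·631 = δ^2·860 ⇒ δ = 631/860 = 0.73372.
Substituting δ into 459 = β·δ·849: β = 459/(622.929) ≈ 0.7368.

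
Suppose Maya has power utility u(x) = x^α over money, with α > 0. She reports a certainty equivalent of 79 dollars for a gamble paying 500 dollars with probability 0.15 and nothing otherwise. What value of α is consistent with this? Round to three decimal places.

α ≈ 1.028

Since u(0) = 0, the lottery's EU is 0.15·500^α.
Setting u(79) equal to that: 79^α = 0.15·500^α ⇒ (79/500)^α = 0.15.
α = ln(0.15) / ln(79/500) = -1.897120/-1.845160 ≈ 1.028.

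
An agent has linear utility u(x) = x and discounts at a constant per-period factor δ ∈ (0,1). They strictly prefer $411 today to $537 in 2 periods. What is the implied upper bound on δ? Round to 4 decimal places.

δ < 0.8749

Comparing present values: 411 > δ^2·537.
Dividing by 537: δ^2 < 0.76536. Both sides are positive, so the square root keeps the direction.
δ < (411/537)^(1/2) ≈ 0.8749.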